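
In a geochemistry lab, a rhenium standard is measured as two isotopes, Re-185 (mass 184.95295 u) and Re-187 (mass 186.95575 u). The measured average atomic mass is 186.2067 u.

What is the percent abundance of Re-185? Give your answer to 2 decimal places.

Let x be the fractional abundance of Re-185; then Re-187 has abundance 1 − x.
184.95295·x + 186.95575·(1 − x) = 186.2067
(184.95295 − 186.95575)·x = 186.2067 − 186.95575
x = -0.74905 / -2.00280 = 0.37400 → 37.40% Re-185, 62.60% Re-187.

37.40%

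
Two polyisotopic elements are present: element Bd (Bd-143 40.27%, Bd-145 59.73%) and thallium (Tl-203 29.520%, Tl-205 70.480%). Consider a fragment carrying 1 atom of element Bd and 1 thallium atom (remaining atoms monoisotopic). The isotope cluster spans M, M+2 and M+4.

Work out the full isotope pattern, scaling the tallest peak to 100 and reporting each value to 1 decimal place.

25.8 : 100.0 : 91.5

Element Bd pattern (n=1): 0.4027 : 0.5973
Thallium pattern (n=1): 0.2952 : 0.7048
Convolve the two distributions (both contribute in 2-u steps):
  M: 0.4027×0.2952 = 0.118877
  M+2: 0.4027×0.7048 + 0.5973×0.2952 = 0.460146
  M+4: 0.5973×0.7048 = 0.420977
Scale to base peak (0.460146) = 100: 25.8 : 100.0 : 91.5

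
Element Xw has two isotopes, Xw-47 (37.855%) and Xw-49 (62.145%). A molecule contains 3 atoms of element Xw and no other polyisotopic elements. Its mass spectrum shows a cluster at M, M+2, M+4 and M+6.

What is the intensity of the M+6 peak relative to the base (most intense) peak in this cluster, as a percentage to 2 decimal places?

54.72%

Term probabilities: M 0.0542, M+2 0.2672, M+4 0.4386, M+6 0.2400. Base peak = M+4.
P(M+4) = C(3,2) × 0.37855^1 × 0.62145^2 = 3 × 0.37855 × 0.3862001 = 0.438588 (base)
P(M+6) = C(3,3) × 0.37855^0 × 0.62145^3 = 1 × 1.0000 × 0.24000405 = 0.240004
Relative intensity = 0.240004 / 0.438588 × 100 = 54.72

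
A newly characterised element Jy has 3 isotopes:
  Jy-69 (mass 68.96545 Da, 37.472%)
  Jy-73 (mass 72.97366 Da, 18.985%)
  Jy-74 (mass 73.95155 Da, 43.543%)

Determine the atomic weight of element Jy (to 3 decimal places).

71.898 Da

Weight each isotope mass by its fractional abundance: 0.37472 × 68.96545 + 0.18985 × 72.97366 + 0.43543 × 73.95155
= 25.842733 + 13.854049 + 32.200723 = 71.897505 Da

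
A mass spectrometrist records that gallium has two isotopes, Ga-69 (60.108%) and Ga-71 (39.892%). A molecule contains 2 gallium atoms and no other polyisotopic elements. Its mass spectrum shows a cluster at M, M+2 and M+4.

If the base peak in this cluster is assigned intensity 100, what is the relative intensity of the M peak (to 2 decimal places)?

Binomial terms of (0.60108 + 0.39892)^2: M 0.3613, M+2 0.4796, M+4 0.1591 → M+2 is the base peak.
P(M+2) = C(2,1) × 0.60108^1 × 0.39892^1 = 2 × 0.60108 × 0.39892 = 0.479566 (base)
P(M) = C(2,0) × 0.60108^2 × 0.39892^0 = 1 × 0.36129717 × 1.0000 = 0.361297
Relative intensity = 0.361297 / 0.479566 × 100 = 75.34

75.34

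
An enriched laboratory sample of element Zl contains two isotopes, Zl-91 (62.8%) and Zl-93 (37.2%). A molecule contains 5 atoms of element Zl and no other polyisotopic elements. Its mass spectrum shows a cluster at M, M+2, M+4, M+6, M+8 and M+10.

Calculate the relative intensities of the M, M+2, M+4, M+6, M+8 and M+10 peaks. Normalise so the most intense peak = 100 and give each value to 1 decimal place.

28.5 : 84.4 : 100.0 : 59.2 : 17.5 : 2.1

Expanding (0.628 + 0.372)^5:
P(M) = 0.628^5 = 0.097678
P(M+2) = 5 × 0.628^4 × 0.372^1 = 0.289302
P(M+4) = 10 × 0.628^3 × 0.372^2 = 0.342740
P(M+6) = 10 × 0.628^2 × 0.372^3 = 0.203024
P(M+8) = 5 × 0.628^1 × 0.372^4 = 0.060131
P(M+10) = 0.372^5 = 0.007124
The M+4 peak is largest (0.342740); scaling to 100 gives 28.5 : 84.4 : 100.0 : 59.2 : 17.5 : 2.1.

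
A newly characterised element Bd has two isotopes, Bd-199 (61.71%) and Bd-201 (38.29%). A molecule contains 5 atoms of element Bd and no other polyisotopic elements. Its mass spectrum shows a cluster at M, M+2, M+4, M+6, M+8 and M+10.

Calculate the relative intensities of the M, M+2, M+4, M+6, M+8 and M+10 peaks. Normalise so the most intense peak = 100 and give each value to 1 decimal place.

26.0 : 80.6 : 100.0 : 62.0 : 19.2 : 2.4

Expanding (0.6171 + 0.3829)^5:
P(M) = 0.6171^5 = 0.089491
P(M+2) = 5 × 0.6171^4 × 0.3829^1 = 0.277637
P(M+4) = 10 × 0.6171^3 × 0.3829^2 = 0.344538
P(M+6) = 10 × 0.6171^2 × 0.3829^3 = 0.213780
P(M+8) = 5 × 0.6171^1 × 0.3829^4 = 0.066323
P(M+10) = 0.3829^5 = 0.008231
The M+4 peak is largest (0.344538); scaling to 100 gives 26.0 : 80.6 : 100.0 : 62.0 : 19.2 : 2.4.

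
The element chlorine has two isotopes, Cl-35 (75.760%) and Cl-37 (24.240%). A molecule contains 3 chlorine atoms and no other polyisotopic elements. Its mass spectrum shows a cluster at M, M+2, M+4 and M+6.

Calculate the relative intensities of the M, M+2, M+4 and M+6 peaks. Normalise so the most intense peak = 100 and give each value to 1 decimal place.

100.0 : 96.0 : 30.7 : 3.3

The 3 Cl atoms are independent, so intensities follow the terms of (0.75760 + 0.24240)^3.
P(M) = 0.75760^3 = 0.434830
P(M+2) = 3 × 0.75760^2 × 0.24240^1 = 0.417382
P(M+4) = 3 × 0.75760^1 × 0.24240^2 = 0.133545
P(M+6) = 0.24240^3 = 0.014243
The M peak is largest (0.434830); scaling to 100 gives 100.0 : 96.0 : 30.7 : 3.3.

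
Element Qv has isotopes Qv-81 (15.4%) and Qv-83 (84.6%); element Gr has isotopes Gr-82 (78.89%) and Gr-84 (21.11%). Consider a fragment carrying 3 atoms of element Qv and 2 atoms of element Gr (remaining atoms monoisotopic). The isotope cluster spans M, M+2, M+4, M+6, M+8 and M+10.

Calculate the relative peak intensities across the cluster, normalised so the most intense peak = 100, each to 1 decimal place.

Element Qv pattern (n=3): 0.00365226 : 0.06019121 : 0.33066079 : 0.60549574
Element Gr pattern (n=2): 0.62236321 : 0.33307358 : 0.04456321
Convolve the two distributions (both contribute in 2-u steps):
  M: 0.00365226×0.62236321 = 0.002273
  M+2: 0.00365226×0.33307358 + 0.06019121×0.62236321 = 0.038677
  M+4: 0.00365226×0.04456321 + 0.06019121×0.33307358 + 0.33066079×0.62236321 = 0.226002
  M+6: 0.06019121×0.04456321 + 0.33066079×0.33307358 + 0.60549574×0.62236321 = 0.489655
  M+8: 0.33066079×0.04456321 + 0.60549574×0.33307358 = 0.216410
  M+10: 0.60549574×0.04456321 = 0.026983
Scale to base peak (0.489655) = 100: 0.5 : 7.9 : 46.2 : 100.0 : 44.2 : 5.5

0.5 : 7.9 : 46.2 : 100.0 : 44.2 : 5.5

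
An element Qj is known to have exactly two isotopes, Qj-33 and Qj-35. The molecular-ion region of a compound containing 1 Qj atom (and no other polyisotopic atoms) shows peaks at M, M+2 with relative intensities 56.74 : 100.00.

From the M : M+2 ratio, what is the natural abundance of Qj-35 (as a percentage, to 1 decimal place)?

If p is the fraction of Qj that is Qj-33, then I(M+2)/I(M) = [C(1,1)·p^0·(1−p)] / p^1 = 1·(1−p)/p = 100.00/56.74 = 1.7624
(1−p)/p = 1.7624/1 = 1.7624  ⇒  p = 1/(1 + 1.7624) = 0.3620
Qj-33: 36.2%, Qj-35: 63.8%.

63.8%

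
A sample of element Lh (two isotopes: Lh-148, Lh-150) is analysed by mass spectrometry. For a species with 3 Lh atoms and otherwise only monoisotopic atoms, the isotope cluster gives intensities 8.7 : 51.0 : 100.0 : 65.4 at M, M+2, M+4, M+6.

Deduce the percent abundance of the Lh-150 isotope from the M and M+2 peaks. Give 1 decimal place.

66.1%

Let p = fractional abundance of Lh-148. I(M+2)/I(M) = [C(3,1)·p^2·(1−p)] / p^3 = 3·(1−p)/p = 51.0/8.7 = 5.8621
(1−p)/p = 5.8621/3 = 1.9540  ⇒  p = 1/(1 + 1.9540) = 0.3385
Lh-148: 33.9%, Lh-150: 66.1%.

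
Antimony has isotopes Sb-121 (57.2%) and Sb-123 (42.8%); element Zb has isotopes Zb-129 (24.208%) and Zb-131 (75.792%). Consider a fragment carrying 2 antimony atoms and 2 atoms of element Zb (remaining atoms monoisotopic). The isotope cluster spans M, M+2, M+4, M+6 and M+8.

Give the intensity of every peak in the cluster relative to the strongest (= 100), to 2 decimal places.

Antimony pattern (n=2): 0.327184 : 0.489632 : 0.183184
Element Zb pattern (n=2): 0.05860273 : 0.36695455 : 0.57444273
Convolve the two distributions (both contribute in 2-u steps):
  M: 0.327184×0.05860273 = 0.019174
  M+2: 0.327184×0.36695455 + 0.489632×0.05860273 = 0.148755
  M+4: 0.327184×0.57444273 + 0.489632×0.36695455 + 0.183184×0.05860273 = 0.378356
  M+6: 0.489632×0.57444273 + 0.183184×0.36695455 = 0.348486
  M+8: 0.183184×0.57444273 = 0.105229
Scale to base peak (0.378356) = 100: 5.07 : 39.32 : 100.00 : 92.11 : 27.81

5.07 : 39.32 : 100.00 : 92.11 : 27.81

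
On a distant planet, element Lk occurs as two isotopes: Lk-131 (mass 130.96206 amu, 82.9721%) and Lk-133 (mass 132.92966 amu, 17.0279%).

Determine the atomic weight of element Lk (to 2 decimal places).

Ar = Σ fᵢ·mᵢ = 0.829721 × 130.96206 + 0.170279 × 132.92966
= 108.661971 + 22.635130 = 131.297101 amu

131.30 amu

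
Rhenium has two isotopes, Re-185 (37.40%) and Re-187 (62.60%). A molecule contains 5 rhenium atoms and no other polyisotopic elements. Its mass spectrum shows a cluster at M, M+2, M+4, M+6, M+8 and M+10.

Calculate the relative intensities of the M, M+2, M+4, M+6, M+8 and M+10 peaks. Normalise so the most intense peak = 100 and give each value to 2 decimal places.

2.13 : 17.85 : 59.74 : 100.00 : 83.69 : 28.02

The 5 Re atoms are independent, so intensities follow the terms of (0.3740 + 0.6260)^5.
P(M) = 0.3740^5 = 0.007317
P(M+2) = 5 × 0.3740^4 × 0.6260^1 = 0.061239
P(M+4) = 10 × 0.3740^3 × 0.6260^2 = 0.205005
P(M+6) = 10 × 0.3740^2 × 0.6260^3 = 0.343136
P(M+8) = 5 × 0.3740^1 × 0.6260^4 = 0.287170
P(M+10) = 0.6260^5 = 0.096133
The M+6 peak is largest (0.343136); scaling to 100 gives 2.13 : 17.85 : 59.74 : 100.00 : 83.69 : 28.02.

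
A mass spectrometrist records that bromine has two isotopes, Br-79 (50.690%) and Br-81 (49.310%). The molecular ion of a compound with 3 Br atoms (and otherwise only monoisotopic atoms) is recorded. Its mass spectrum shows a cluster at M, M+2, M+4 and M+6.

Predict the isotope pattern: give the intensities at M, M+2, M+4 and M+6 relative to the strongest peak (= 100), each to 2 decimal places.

Expanding (0.50690 + 0.49310)^3:
P(M) = 0.50690^3 = 0.130247
P(M+2) = 3 × 0.50690^2 × 0.49310^1 = 0.380103
P(M+4) = 3 × 0.50690^1 × 0.49310^2 = 0.369755
P(M+6) = 0.49310^3 = 0.119896
The M+2 peak is largest (0.380103); scaling to 100 gives 34.27 : 100.00 : 97.28 : 31.54.

34.27 : 100.00 : 97.28 : 31.54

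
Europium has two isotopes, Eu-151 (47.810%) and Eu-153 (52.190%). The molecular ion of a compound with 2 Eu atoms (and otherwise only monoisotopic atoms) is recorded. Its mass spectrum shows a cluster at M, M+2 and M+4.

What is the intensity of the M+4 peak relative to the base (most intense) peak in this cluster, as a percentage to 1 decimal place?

54.6%

(0.47810 + 0.52190)^2 gives M 0.2286, M+2 0.4990, M+4 0.2724; the largest is M+2.
P(M+2) = C(2,1) × 0.47810^1 × 0.52190^1 = 2 × 0.4781 × 0.5219 = 0.499041 (base)
P(M+4) = C(2,2) × 0.47810^0 × 0.52190^2 = 1 × 1.0000 × 0.27237961 = 0.272380
Relative intensity = 0.272380 / 0.499041 × 100 = 54.6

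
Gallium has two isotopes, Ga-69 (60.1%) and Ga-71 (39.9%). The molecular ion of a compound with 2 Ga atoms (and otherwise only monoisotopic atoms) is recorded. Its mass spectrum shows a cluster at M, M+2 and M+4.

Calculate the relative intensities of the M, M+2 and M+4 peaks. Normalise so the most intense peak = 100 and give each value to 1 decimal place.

75.3 : 100.0 : 33.2

The 2 Ga atoms are independent, so intensities follow the terms of (0.601 + 0.399)^2.
P(M) = 0.601^2 = 0.361201
P(M+2) = 2 × 0.601^1 × 0.399^1 = 0.479598
P(M+4) = 0.399^2 = 0.159201
The M+2 peak is largest (0.479598); scaling to 100 gives 75.3 : 100.0 : 33.2.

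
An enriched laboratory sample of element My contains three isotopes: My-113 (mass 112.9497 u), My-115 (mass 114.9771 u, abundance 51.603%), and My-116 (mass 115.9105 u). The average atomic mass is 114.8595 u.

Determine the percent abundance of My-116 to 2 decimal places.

The remaining 48.397% is split between My-113 (fraction x) and My-116 (fraction 0.48397 − x).
Substituting: 112.9497x + 115.9105(0.48397 − x) = 55.527867087
(112.9497 − 115.9105)x = -0.569337598  ⇒  x = 0.19229, y = 0.29168
My-113: 19.23%, My-116: 29.17%.

29.17%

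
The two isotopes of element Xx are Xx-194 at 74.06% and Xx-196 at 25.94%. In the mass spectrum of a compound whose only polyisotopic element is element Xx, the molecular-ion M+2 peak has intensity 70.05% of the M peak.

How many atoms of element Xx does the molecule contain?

With n Xx atoms, P(M+2)/P(M) = C(n,1)·p^(n−1)q / p^n = n·q/p = n · 0.2594/0.7406.
n = 0.7005 × 0.7406/0.2594 = 2.00 ≈ 2

2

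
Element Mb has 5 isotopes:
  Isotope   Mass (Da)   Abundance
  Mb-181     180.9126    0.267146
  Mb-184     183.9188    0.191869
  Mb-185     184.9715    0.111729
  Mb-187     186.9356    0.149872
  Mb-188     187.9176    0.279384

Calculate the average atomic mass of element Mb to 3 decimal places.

The abundance-weighted mean is 0.267146 × 180.9126 + 0.191869 × 183.9188 + 0.111729 × 184.9715 + 0.149872 × 186.9356 + 0.279384 × 187.9176
= 48.33008 + 35.28832 + 20.66668 + 28.01641 + 52.50117 = 184.80266 Da

184.803 Da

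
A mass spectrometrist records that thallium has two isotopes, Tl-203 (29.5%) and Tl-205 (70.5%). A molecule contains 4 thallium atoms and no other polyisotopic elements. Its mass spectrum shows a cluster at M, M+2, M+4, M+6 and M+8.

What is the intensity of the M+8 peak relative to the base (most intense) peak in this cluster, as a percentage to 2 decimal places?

59.75%

Term probabilities: M 0.0076, M+2 0.0724, M+4 0.2595, M+6 0.4135, M+8 0.2470. Base peak = M+6.
P(M+6) = C(4,3) × 0.295^1 × 0.705^3 = 4 × 0.2950 × 0.35040263 = 0.413475 (base)
P(M+8) = C(4,4) × 0.295^0 × 0.705^4 = 1 × 1.0000 × 0.24703385 = 0.247034
Relative intensity = 0.247034 / 0.413475 × 100 = 59.75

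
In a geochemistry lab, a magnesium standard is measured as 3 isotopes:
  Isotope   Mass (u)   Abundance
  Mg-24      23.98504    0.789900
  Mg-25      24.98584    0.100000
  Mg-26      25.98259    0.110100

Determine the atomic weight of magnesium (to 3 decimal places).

The abundance-weighted mean is 0.789900 × 23.98504 + 0.100000 × 24.98584 + 0.110100 × 25.98259
= 18.945783 + 2.498584 + 2.860683 = 24.305050 u

24.305 u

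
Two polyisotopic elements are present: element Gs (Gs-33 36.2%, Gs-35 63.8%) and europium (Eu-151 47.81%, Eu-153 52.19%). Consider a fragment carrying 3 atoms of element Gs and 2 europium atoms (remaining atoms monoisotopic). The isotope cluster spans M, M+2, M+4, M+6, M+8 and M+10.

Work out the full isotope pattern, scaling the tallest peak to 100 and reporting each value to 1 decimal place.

3.1 : 23.3 : 68.7 : 100.0 : 71.8 : 20.3

Element Gs pattern (n=3): 0.04743793 : 0.25081822 : 0.44204978 : 0.25969407
Europium pattern (n=2): 0.22857961 : 0.49904078 : 0.27237961
Convolve the two distributions (both contribute in 2-u steps):
  M: 0.04743793×0.22857961 = 0.010843
  M+2: 0.04743793×0.49904078 + 0.25081822×0.22857961 = 0.081005
  M+4: 0.04743793×0.27237961 + 0.25081822×0.49904078 + 0.44204978×0.22857961 = 0.239133
  M+6: 0.25081822×0.27237961 + 0.44204978×0.49904078 + 0.25969407×0.22857961 = 0.348279
  M+8: 0.44204978×0.27237961 + 0.25969407×0.49904078 = 0.250003
  M+10: 0.25969407×0.27237961 = 0.070735
Scale to base peak (0.348279) = 100: 3.1 : 23.3 : 68.7 : 100.0 : 71.8 : 20.3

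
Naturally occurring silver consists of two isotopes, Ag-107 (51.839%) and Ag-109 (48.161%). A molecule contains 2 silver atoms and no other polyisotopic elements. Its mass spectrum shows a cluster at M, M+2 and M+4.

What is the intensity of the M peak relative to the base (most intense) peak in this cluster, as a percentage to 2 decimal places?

53.82%

Binomial terms of (0.51839 + 0.48161)^2: M 0.2687, M+2 0.4993, M+4 0.2319 → M+2 is the base peak.
P(M+2) = C(2,1) × 0.51839^1 × 0.48161^1 = 2 × 0.51839 × 0.48161 = 0.499324 (base)
P(M) = C(2,0) × 0.51839^2 × 0.48161^0 = 1 × 0.26872819 × 1.0000 = 0.268728
Relative intensity = 0.268728 / 0.499324 × 100 = 53.82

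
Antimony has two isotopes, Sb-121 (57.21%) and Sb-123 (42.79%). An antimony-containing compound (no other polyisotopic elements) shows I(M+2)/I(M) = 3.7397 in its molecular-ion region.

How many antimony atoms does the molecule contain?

With n Sb atoms, P(M+2)/P(M) = C(n,1)·p^(n−1)q / p^n = n·q/p = n · 0.4279/0.5721.
n = 3.7397 × 0.5721/0.4279 = 5.00 ≈ 5

5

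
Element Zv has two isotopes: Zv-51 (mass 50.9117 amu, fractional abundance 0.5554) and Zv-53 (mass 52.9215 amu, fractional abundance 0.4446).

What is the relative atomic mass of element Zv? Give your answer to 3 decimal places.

51.805 amu

Ar = Σ fᵢ·mᵢ = 0.5554 × 50.9117 + 0.4446 × 52.9215
= 28.27636 + 23.52890 = 51.80526 amu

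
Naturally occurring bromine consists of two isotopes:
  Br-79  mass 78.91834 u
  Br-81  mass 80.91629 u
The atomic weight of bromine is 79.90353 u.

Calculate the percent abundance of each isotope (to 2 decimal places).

Writing the weighted mean with unknown fraction x of Br-79:
78.91834·x + 80.91629·(1 − x) = 79.90353
(78.91834 − 80.91629)·x = 79.90353 − 80.91629
x = -1.01276 / -1.99795 = 0.50690 → 50.69% Br-79, 49.31% Br-81.

Br-79: 50.69%, Br-81: 49.31%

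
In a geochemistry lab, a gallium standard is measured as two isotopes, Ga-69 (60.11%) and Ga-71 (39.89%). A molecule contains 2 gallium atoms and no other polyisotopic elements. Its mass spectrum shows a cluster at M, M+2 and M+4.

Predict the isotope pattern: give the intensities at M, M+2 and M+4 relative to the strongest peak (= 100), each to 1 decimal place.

75.3 : 100.0 : 33.2

The 2 Ga atoms are independent, so intensities follow the terms of (0.6011 + 0.3989)^2.
P(M) = 0.6011^2 = 0.361321
P(M+2) = 2 × 0.6011^1 × 0.3989^1 = 0.479558
P(M+4) = 0.3989^2 = 0.159121
The M+2 peak is largest (0.479558); scaling to 100 gives 75.3 : 100.0 : 33.2.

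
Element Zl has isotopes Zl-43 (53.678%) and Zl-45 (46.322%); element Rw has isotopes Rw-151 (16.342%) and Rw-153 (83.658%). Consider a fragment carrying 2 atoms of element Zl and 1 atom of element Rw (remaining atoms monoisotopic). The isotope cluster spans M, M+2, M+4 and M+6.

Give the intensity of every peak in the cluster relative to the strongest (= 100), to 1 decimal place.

Element Zl pattern (n=2): 0.28813277 : 0.49729446 : 0.21457277
Element Rw pattern (n=1): 0.16342 : 0.83658
Convolve the two distributions (both contribute in 2-u steps):
  M: 0.28813277×0.16342 = 0.047087
  M+2: 0.28813277×0.83658 + 0.49729446×0.16342 = 0.322314
  M+4: 0.49729446×0.83658 + 0.21457277×0.16342 = 0.451092
  M+6: 0.21457277×0.83658 = 0.179507
Scale to base peak (0.451092) = 100: 10.4 : 71.5 : 100.0 : 39.8

10.4 : 71.5 : 100.0 : 39.8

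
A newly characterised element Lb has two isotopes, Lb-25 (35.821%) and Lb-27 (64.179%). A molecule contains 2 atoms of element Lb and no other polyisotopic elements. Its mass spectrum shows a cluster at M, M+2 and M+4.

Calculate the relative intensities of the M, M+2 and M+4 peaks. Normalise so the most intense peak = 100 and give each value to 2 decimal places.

The 2 Lb atoms are independent, so intensities follow the terms of (0.35821 + 0.64179)^2.
P(M) = 0.35821^2 = 0.128314
P(M+2) = 2 × 0.35821^1 × 0.64179^1 = 0.459791
P(M+4) = 0.64179^2 = 0.411894
The M+2 peak is largest (0.459791); scaling to 100 gives 27.91 : 100.00 : 89.58.

27.91 : 100.00 : 89.58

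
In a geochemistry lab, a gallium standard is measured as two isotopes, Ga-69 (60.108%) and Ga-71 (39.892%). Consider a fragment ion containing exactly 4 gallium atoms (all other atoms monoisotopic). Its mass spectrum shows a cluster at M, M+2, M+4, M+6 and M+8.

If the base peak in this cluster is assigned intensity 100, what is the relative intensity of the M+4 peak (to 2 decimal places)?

(0.60108 + 0.39892)^4 gives M 0.1305, M+2 0.3465, M+4 0.3450, M+6 0.1526, M+8 0.0253; the largest is M+2.
P(M+2) = C(4,1) × 0.60108^3 × 0.39892^1 = 4 × 0.2171685 × 0.39892 = 0.346531 (base)
P(M+4) = C(4,2) × 0.60108^2 × 0.39892^2 = 6 × 0.36129717 × 0.15913717 = 0.344975
Relative intensity = 0.344975 / 0.346531 × 100 = 99.55

99.55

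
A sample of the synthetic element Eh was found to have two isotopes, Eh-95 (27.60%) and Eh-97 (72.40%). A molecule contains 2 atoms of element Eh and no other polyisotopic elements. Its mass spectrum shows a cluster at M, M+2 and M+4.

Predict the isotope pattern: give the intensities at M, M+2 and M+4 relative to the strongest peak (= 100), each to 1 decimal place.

14.5 : 76.2 : 100.0

Expanding (0.2760 + 0.7240)^2:
P(M) = 0.2760^2 = 0.076176
P(M+2) = 2 × 0.2760^1 × 0.7240^1 = 0.399648
P(M+4) = 0.7240^2 = 0.524176
The M+4 peak is largest (0.524176); scaling to 100 gives 14.5 : 76.2 : 100.0.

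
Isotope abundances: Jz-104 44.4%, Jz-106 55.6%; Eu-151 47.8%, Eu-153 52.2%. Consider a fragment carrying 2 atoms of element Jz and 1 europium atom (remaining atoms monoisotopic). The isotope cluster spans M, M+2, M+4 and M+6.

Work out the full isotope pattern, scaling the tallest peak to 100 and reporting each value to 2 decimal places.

Element Jz pattern (n=2): 0.197136 : 0.493728 : 0.309136
Europium pattern (n=1): 0.4780 : 0.5220
Convolve the two distributions (both contribute in 2-u steps):
  M: 0.197136×0.4780 = 0.094231
  M+2: 0.197136×0.5220 + 0.493728×0.4780 = 0.338907
  M+4: 0.493728×0.5220 + 0.309136×0.4780 = 0.405493
  M+6: 0.309136×0.5220 = 0.161369
Scale to base peak (0.405493) = 100: 23.24 : 83.58 : 100.00 : 39.80

23.24 : 83.58 : 100.00 : 39.80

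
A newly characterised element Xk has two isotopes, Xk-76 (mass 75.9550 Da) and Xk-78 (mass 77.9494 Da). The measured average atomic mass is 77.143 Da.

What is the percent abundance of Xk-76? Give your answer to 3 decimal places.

40.433%

Writing the weighted mean with unknown fraction x of Xk-76:
75.9550·x + 77.9494·(1 − x) = 77.143
(75.9550 − 77.9494)·x = 77.143 − 77.9494
x = -0.8064 / -1.9944 = 0.40433 → 40.433% Xk-76, 59.567% Xk-78.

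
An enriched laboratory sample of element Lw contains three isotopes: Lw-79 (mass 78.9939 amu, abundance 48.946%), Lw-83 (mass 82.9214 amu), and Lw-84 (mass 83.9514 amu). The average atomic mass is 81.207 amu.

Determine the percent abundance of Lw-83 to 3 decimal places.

30.864%

The remaining 51.054% is split between Lw-83 (fraction x) and Lw-84 (fraction 0.51054 − x).
Substituting: 82.9214x + 83.9514(0.51054 − x) = 42.542645706
(82.9214 − 83.9514)x = -0.31790205  ⇒  x = 0.30864, y = 0.20190
Lw-83: 30.864%, Lw-84: 20.190%.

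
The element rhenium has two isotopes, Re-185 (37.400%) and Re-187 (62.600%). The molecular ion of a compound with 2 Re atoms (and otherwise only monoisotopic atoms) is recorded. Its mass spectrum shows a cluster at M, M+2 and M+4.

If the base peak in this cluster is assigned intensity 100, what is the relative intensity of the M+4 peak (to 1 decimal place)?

Binomial terms of (0.37400 + 0.62600)^2: M 0.1399, M+2 0.4682, M+4 0.3919 → M+2 is the base peak.
P(M+2) = C(2,1) × 0.37400^1 × 0.62600^1 = 2 × 0.3740 × 0.6260 = 0.468248 (base)
P(M+4) = C(2,2) × 0.37400^0 × 0.62600^2 = 1 × 1.0000 × 0.391876 = 0.391876
Relative intensity = 0.391876 / 0.468248 × 100 = 83.7

83.7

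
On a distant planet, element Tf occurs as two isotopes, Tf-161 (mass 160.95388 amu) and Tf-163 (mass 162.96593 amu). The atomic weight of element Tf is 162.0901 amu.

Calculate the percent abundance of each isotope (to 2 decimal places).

Let x be the fractional abundance of Tf-161; then Tf-163 has abundance 1 − x.
160.95388·x + 162.96593·(1 − x) = 162.0901
(160.95388 − 162.96593)·x = 162.0901 − 162.96593
x = -0.87583 / -2.01205 = 0.43529 → 43.53% Tf-161, 56.47% Tf-163.

Tf-161: 43.53%, Tf-163: 56.47%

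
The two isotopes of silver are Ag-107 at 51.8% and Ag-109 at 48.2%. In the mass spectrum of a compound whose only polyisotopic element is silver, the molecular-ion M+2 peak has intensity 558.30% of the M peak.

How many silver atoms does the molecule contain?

For n independent Ag atoms, I(M+2)/I(M) = n · (abundance Ag-109) / (abundance Ag-107) = n · 0.482/0.518.
n = 5.5830 × 0.518/0.482 = 6.00 ≈ 6

6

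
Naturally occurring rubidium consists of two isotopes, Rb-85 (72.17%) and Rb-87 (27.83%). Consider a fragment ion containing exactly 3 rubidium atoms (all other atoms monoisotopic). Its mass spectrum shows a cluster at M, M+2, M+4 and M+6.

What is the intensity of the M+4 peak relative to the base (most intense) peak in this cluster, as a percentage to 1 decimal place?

38.6%

(0.7217 + 0.2783)^3 gives M 0.3759, M+2 0.4349, M+4 0.1677, M+6 0.0216; the largest is M+2.
P(M+2) = C(3,1) × 0.7217^2 × 0.2783^1 = 3 × 0.52085089 × 0.2783 = 0.434858 (base)
P(M+4) = C(3,2) × 0.7217^1 × 0.2783^2 = 3 × 0.7217 × 0.07745089 = 0.167689
Relative intensity = 0.167689 / 0.434858 × 100 = 38.6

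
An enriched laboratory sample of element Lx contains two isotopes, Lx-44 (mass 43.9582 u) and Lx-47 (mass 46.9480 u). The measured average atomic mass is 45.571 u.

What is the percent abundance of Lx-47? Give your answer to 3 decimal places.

53.943%

Writing the weighted mean with unknown fraction x of Lx-44:
43.9582·x + 46.9480·(1 − x) = 45.571
(43.9582 − 46.9480)·x = 45.571 − 46.9480
x = -1.3770 / -2.9898 = 0.46057 → 46.057% Lx-44, 53.943% Lx-47.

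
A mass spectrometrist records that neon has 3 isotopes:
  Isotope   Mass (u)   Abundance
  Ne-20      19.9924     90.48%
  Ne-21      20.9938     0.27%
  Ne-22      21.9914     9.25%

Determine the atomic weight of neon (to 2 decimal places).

The abundance-weighted mean is 0.9048 × 19.9924 + 0.0027 × 20.9938 + 0.0925 × 21.9914
= 18.08912 + 0.05668 + 2.03420 = 20.18000 u

20.18 u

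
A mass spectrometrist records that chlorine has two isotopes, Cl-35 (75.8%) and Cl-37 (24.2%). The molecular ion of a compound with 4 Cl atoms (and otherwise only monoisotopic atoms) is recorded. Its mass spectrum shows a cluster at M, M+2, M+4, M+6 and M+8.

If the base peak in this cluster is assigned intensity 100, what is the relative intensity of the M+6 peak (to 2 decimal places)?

10.19

Binomial terms of (0.758 + 0.242)^4: M 0.3301, M+2 0.4216, M+4 0.2019, M+6 0.0430, M+8 0.0034 → M+2 is the base peak.
P(M+2) = C(4,1) × 0.758^3 × 0.242^1 = 4 × 0.43551951 × 0.2420 = 0.421583 (base)
P(M+6) = C(4,3) × 0.758^1 × 0.242^3 = 4 × 0.7580 × 0.01417249 = 0.042971
Relative intensity = 0.042971 / 0.421583 × 100 = 10.19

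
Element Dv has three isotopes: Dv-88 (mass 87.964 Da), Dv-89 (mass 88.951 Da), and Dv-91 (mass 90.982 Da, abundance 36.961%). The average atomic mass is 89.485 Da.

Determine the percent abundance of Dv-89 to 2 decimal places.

The remaining 63.039% is split between Dv-88 (fraction x) and Dv-89 (fraction 0.63039 − x).
Substituting: 87.964x + 88.951(0.63039 − x) = 55.85714298
(87.964 − 88.951)x = -0.21667791  ⇒  x = 0.21953, y = 0.41086
Dv-88: 21.95%, Dv-89: 41.09%.

41.09%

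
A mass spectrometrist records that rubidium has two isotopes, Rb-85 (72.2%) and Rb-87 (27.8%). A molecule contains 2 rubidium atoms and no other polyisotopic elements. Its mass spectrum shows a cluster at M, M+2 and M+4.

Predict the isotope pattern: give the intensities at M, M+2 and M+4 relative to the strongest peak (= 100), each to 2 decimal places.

100.00 : 77.01 : 14.83

The 2 Rb atoms are independent, so intensities follow the terms of (0.722 + 0.278)^2.
P(M) = 0.722^2 = 0.521284
P(M+2) = 2 × 0.722^1 × 0.278^1 = 0.401432
P(M+4) = 0.278^2 = 0.077284
The M peak is largest (0.521284); scaling to 100 gives 100.00 : 77.01 : 14.83.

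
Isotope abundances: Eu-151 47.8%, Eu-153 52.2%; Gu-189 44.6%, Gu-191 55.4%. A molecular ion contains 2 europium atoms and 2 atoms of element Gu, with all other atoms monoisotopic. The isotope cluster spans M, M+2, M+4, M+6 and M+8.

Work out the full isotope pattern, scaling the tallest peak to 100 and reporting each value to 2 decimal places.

12.25 : 57.20 : 100.00 : 77.59 : 22.55

Europium pattern (n=2): 0.228484 : 0.499032 : 0.272484
Element Gu pattern (n=2): 0.198916 : 0.494168 : 0.306916
Convolve the two distributions (both contribute in 2-u steps):
  M: 0.228484×0.198916 = 0.045449
  M+2: 0.228484×0.494168 + 0.499032×0.198916 = 0.212175
  M+4: 0.228484×0.306916 + 0.499032×0.494168 + 0.272484×0.198916 = 0.370932
  M+6: 0.499032×0.306916 + 0.272484×0.494168 = 0.287814
  M+8: 0.272484×0.306916 = 0.083630
Scale to base peak (0.370932) = 100: 12.25 : 57.20 : 100.00 : 77.59 : 22.55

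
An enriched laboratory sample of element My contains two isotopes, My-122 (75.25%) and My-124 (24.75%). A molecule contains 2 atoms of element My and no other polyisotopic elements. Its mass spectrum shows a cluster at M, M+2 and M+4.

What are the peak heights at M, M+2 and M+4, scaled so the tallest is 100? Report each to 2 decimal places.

100.00 : 65.78 : 10.82

The 2 My atoms are independent, so intensities follow the terms of (0.7525 + 0.2475)^2.
P(M) = 0.7525^2 = 0.566256
P(M+2) = 2 × 0.7525^1 × 0.2475^1 = 0.372488
P(M+4) = 0.2475^2 = 0.061256
The M peak is largest (0.566256); scaling to 100 gives 100.00 : 65.78 : 10.82.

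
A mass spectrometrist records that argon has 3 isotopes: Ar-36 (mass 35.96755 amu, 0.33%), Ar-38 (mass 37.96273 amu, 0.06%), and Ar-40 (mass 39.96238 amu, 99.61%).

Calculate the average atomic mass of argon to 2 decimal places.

The abundance-weighted mean is 0.0033 × 35.96755 + 0.0006 × 37.96273 + 0.9961 × 39.96238
= 0.118693 + 0.022778 + 39.806527 = 39.947998 amu

39.95 amu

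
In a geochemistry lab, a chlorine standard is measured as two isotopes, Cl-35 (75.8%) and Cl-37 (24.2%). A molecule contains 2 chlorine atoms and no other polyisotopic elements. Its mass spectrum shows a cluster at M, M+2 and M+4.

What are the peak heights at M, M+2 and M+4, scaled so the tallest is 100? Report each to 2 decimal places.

100.00 : 63.85 : 10.19

The 2 Cl atoms are independent, so intensities follow the terms of (0.758 + 0.242)^2.
P(M) = 0.758^2 = 0.574564
P(M+2) = 2 × 0.758^1 × 0.242^1 = 0.366872
P(M+4) = 0.242^2 = 0.058564
The M peak is largest (0.574564); scaling to 100 gives 100.00 : 63.85 : 10.19.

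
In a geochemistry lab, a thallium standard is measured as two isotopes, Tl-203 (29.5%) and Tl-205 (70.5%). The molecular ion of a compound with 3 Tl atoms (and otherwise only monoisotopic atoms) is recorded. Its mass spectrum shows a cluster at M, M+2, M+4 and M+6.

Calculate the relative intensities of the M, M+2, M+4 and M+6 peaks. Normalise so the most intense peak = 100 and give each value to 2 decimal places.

The 3 Tl atoms are independent, so intensities follow the terms of (0.295 + 0.705)^3.
P(M) = 0.295^3 = 0.025672
P(M+2) = 3 × 0.295^2 × 0.705^1 = 0.184058
P(M+4) = 3 × 0.295^1 × 0.705^2 = 0.439867
P(M+6) = 0.705^3 = 0.350403
The M+4 peak is largest (0.439867); scaling to 100 gives 5.84 : 41.84 : 100.00 : 79.66.

5.84 : 41.84 : 100.00 : 79.66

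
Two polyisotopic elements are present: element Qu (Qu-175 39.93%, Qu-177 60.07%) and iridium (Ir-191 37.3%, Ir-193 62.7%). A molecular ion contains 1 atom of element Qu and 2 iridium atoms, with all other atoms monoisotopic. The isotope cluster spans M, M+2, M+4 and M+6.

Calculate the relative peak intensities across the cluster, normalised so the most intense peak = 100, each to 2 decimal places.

Element Qu pattern (n=1): 0.3993 : 0.6007
Iridium pattern (n=2): 0.139129 : 0.467742 : 0.393129
Convolve the two distributions (both contribute in 2-u steps):
  M: 0.3993×0.139129 = 0.055554
  M+2: 0.3993×0.467742 + 0.6007×0.139129 = 0.270344
  M+4: 0.3993×0.393129 + 0.6007×0.467742 = 0.437949
  M+6: 0.6007×0.393129 = 0.236153
Scale to base peak (0.437949) = 100: 12.69 : 61.73 : 100.00 : 53.92

12.69 : 61.73 : 100.00 : 53.92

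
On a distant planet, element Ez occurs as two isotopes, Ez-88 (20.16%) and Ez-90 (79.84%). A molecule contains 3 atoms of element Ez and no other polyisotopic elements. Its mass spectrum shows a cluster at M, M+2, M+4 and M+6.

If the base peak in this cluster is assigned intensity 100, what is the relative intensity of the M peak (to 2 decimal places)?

(0.2016 + 0.7984)^3 gives M 0.0082, M+2 0.0973, M+4 0.3855, M+6 0.5089; the largest is M+6.
P(M+6) = C(3,3) × 0.2016^0 × 0.7984^3 = 1 × 1.0000 × 0.50893414 = 0.508934 (base)
P(M) = C(3,0) × 0.2016^3 × 0.7984^0 = 1 × 0.00819354 × 1.0000 = 0.008194
Relative intensity = 0.008194 / 0.508934 × 100 = 1.61

1.61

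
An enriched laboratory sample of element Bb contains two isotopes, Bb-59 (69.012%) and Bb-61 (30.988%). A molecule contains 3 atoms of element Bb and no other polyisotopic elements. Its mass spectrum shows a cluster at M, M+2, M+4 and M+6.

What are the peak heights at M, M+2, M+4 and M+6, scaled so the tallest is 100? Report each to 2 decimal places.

74.24 : 100.00 : 44.90 : 6.72

The 3 Bb atoms are independent, so intensities follow the terms of (0.69012 + 0.30988)^3.
P(M) = 0.69012^3 = 0.328680
P(M+2) = 3 × 0.69012^2 × 0.30988^1 = 0.442756
P(M+4) = 3 × 0.69012^1 × 0.30988^2 = 0.198808
P(M+6) = 0.30988^3 = 0.029756
The M+2 peak is largest (0.442756); scaling to 100 gives 74.24 : 100.00 : 44.90 : 6.72.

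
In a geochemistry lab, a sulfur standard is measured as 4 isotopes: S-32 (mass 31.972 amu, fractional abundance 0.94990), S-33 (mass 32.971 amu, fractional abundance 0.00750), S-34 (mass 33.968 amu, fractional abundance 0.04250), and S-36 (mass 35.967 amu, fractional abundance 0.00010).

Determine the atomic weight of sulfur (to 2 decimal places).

32.06 amu

Weight each isotope mass by its fractional abundance: 0.94990 × 31.972 + 0.00750 × 32.971 + 0.04250 × 33.968 + 0.00010 × 35.967
= 30.3702 + 0.2473 + 1.4436 + 0.0036 = 32.0647 amu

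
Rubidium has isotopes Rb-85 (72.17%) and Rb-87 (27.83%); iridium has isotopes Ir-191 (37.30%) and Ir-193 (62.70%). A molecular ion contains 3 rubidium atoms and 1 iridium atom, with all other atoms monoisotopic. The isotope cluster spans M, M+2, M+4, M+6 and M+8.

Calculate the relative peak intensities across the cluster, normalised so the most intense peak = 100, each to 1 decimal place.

Rubidium pattern (n=3): 0.37589809 : 0.43485841 : 0.16768892 : 0.02155458
Iridium pattern (n=1): 0.3730 : 0.6270
Convolve the two distributions (both contribute in 2-u steps):
  M: 0.37589809×0.3730 = 0.140210
  M+2: 0.37589809×0.6270 + 0.43485841×0.3730 = 0.397890
  M+4: 0.43485841×0.6270 + 0.16768892×0.3730 = 0.335204
  M+6: 0.16768892×0.6270 + 0.02155458×0.3730 = 0.113181
  M+8: 0.02155458×0.6270 = 0.013515
Scale to base peak (0.397890) = 100: 35.2 : 100.0 : 84.2 : 28.4 : 3.4

35.2 : 100.0 : 84.2 : 28.4 : 3.4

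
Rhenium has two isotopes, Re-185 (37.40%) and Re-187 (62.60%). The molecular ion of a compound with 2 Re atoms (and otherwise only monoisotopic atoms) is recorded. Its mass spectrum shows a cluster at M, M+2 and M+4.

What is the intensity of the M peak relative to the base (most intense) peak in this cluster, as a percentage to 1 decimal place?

Binomial terms of (0.3740 + 0.6260)^2: M 0.1399, M+2 0.4682, M+4 0.3919 → M+2 is the base peak.
P(M+2) = C(2,1) × 0.3740^1 × 0.6260^1 = 2 × 0.3740 × 0.6260 = 0.468248 (base)
P(M) = C(2,0) × 0.3740^2 × 0.6260^0 = 1 × 0.139876 × 1.0000 = 0.139876
Relative intensity = 0.139876 / 0.468248 × 100 = 29.9

29.9%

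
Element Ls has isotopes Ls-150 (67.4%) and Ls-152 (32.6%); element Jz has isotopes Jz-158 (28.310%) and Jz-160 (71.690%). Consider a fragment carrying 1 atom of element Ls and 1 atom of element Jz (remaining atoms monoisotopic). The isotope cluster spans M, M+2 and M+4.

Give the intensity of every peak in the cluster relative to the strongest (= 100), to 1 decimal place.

Element Ls pattern (n=1): 0.6740 : 0.3260
Element Jz pattern (n=1): 0.2831 : 0.7169
Convolve the two distributions (both contribute in 2-u steps):
  M: 0.6740×0.2831 = 0.190809
  M+2: 0.6740×0.7169 + 0.3260×0.2831 = 0.575481
  M+4: 0.3260×0.7169 = 0.233709
Scale to base peak (0.575481) = 100: 33.2 : 100.0 : 40.6

33.2 : 100.0 : 40.6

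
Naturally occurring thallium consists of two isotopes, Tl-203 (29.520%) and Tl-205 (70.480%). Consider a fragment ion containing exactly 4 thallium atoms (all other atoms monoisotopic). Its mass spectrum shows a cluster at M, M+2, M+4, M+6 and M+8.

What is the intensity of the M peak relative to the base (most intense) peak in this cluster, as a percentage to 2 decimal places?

1.84%

Binomial terms of (0.29520 + 0.70480)^4: M 0.0076, M+2 0.0725, M+4 0.2597, M+6 0.4134, M+8 0.2468 → M+6 is the base peak.
P(M+6) = C(4,3) × 0.29520^1 × 0.70480^3 = 4 × 0.2952 × 0.35010449 = 0.413403 (base)
P(M) = C(4,0) × 0.29520^4 × 0.70480^0 = 1 × 0.00759391 × 1.0000 = 0.007594
Relative intensity = 0.007594 / 0.413403 × 100 = 1.84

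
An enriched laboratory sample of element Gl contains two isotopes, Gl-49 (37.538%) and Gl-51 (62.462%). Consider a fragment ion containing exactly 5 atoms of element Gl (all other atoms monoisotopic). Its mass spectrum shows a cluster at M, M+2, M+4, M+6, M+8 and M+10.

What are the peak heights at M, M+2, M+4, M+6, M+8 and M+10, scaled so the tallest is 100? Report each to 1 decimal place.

2.2 : 18.1 : 60.1 : 100.0 : 83.2 : 27.7

Expanding (0.37538 + 0.62462)^5:
P(M) = 0.37538^5 = 0.007453
P(M+2) = 5 × 0.37538^4 × 0.62462^1 = 0.062011
P(M+4) = 10 × 0.37538^3 × 0.62462^2 = 0.206369
P(M+6) = 10 × 0.37538^2 × 0.62462^3 = 0.343392
P(M+8) = 5 × 0.37538^1 × 0.62462^4 = 0.285696
P(M+10) = 0.62462^5 = 0.095078
The M+6 peak is largest (0.343392); scaling to 100 gives 2.2 : 18.1 : 60.1 : 100.0 : 83.2 : 27.7.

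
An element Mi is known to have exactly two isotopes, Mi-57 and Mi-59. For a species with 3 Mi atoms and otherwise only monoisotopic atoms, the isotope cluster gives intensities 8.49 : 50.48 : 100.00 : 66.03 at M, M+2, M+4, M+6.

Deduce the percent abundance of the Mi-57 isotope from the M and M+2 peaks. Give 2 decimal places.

If p is the fraction of Mi that is Mi-57, then I(M+2)/I(M) = [C(3,1)·p^2·(1−p)] / p^3 = 3·(1−p)/p = 50.48/8.49 = 5.9458
(1−p)/p = 5.9458/3 = 1.9819  ⇒  p = 1/(1 + 1.9819) = 0.3354
Mi-57: 33.54%, Mi-59: 66.46%.

33.54%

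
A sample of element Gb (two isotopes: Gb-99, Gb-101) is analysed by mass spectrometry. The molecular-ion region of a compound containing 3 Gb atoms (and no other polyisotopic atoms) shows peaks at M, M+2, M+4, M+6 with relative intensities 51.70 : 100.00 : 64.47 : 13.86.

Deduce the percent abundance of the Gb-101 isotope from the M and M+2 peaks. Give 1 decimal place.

If p is the fraction of Gb that is Gb-99, then I(M+2)/I(M) = [C(3,1)·p^2·(1−p)] / p^3 = 3·(1−p)/p = 100.00/51.70 = 1.9342
(1−p)/p = 1.9342/3 = 0.6447  ⇒  p = 1/(1 + 0.6447) = 0.6080
Gb-99: 60.8%, Gb-101: 39.2%.

39.2%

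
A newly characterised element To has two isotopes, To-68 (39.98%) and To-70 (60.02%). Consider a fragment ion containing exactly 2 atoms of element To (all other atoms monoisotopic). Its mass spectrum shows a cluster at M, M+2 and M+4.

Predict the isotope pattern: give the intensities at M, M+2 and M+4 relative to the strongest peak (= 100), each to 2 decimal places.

33.31 : 100.00 : 75.06

Expanding (0.3998 + 0.6002)^2:
P(M) = 0.3998^2 = 0.159840
P(M+2) = 2 × 0.3998^1 × 0.6002^1 = 0.479920
P(M+4) = 0.6002^2 = 0.360240
The M+2 peak is largest (0.479920); scaling to 100 gives 33.31 : 100.00 : 75.06.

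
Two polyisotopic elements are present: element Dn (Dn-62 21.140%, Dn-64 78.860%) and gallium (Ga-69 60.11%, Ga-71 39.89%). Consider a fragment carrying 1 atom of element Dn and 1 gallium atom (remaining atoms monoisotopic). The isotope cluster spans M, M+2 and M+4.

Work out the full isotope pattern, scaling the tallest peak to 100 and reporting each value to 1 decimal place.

Element Dn pattern (n=1): 0.2114 : 0.7886
Gallium pattern (n=1): 0.6011 : 0.3989
Convolve the two distributions (both contribute in 2-u steps):
  M: 0.2114×0.6011 = 0.127073
  M+2: 0.2114×0.3989 + 0.7886×0.6011 = 0.558355
  M+4: 0.7886×0.3989 = 0.314573
Scale to base peak (0.558355) = 100: 22.8 : 100.0 : 56.3

22.8 : 100.0 : 56.3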